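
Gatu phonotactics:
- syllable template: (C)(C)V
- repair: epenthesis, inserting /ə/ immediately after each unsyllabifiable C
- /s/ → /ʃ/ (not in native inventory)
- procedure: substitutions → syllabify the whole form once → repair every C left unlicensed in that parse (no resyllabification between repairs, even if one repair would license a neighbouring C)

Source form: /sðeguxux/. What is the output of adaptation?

ʃðeguxuxə

Substitution: /s/ → /ʃ/, giving /ʃðeguxux/.
Syllabifying with onset maximization leaves /x/ stranded (no codas are permitted; onsets may contain at most 2 consonants).
Each unlicensed consonant becomes the onset of a new syllable: /x/ → /xə/.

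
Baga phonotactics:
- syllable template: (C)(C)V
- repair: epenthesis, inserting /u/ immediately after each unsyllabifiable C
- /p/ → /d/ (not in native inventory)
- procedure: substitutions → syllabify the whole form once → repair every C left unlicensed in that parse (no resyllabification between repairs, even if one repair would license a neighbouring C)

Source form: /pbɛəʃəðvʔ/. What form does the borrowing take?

dbɛəʃəðuvuʔu

Substitution: /p/ → /d/, giving /dbɛəʃəðvʔ/.
Syllabifying with onset maximization leaves /ð/, /v/, /ʔ/ stranded (no codas are permitted; onsets may contain at most 2 consonants).
Inserting the epenthetic vowel yields /ð/ → /ðu/, /v/ → /vu/, /ʔ/ → /ʔu/.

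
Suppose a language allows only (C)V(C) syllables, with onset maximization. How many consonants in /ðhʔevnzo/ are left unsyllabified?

Syllabifying with onset maximization leaves /ð/, /h/, /n/ stranded (at most one coda consonant is licensed; onsets are limited to one consonant).

3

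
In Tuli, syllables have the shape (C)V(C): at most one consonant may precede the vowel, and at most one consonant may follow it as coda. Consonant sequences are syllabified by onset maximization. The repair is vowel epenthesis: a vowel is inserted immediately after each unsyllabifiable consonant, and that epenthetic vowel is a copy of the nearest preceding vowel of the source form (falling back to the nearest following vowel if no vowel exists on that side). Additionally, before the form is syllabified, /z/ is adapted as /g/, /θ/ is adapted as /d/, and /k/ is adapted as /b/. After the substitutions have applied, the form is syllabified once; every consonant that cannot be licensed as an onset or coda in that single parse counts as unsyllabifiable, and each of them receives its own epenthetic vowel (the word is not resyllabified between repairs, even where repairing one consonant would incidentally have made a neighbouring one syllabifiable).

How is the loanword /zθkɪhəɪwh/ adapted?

gɪdɪbɪhəɪwhɪ

Substitution: /z/ → /g/, /θ/ → /d/, /k/ → /b/, giving /gdbɪhəɪwh/.
The consonants /g/, /d/, /h/ cannot be parsed into a legal (C)V(C) syllable (at most one coda consonant is licensed; onsets are limited to one consonant).
Inserting the epenthetic vowel yields /g/ → /gɪ/, /d/ → /dɪ/, /h/ → /hɪ/.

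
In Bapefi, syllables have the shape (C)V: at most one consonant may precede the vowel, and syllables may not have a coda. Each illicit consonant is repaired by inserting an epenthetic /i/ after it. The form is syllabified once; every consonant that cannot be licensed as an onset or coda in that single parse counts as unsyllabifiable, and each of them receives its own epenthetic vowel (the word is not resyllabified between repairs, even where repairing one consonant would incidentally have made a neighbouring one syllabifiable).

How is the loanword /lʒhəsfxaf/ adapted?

liʒihəsifixafi

Syllabifying with onset maximization leaves /l/, /ʒ/, /s/, /f/, /f/ stranded (no codas are permitted; onsets are limited to one consonant).
Epenthesis after each stranded consonant: /l/ → /li/, /ʒ/ → /ʒi/, /s/ → /si/, /f/ → /fi/, /f/ → /fi/.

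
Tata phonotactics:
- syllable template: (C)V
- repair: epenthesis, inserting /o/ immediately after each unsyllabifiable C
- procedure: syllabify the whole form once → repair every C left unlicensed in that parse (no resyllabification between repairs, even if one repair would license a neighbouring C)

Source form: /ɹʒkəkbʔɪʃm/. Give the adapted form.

ɹoʒokəkoboʔɪʃomo

The consonants /ɹ/, /ʒ/, /k/, /b/, /ʃ/, /m/ cannot be parsed into a legal (C)V syllable (no codas are permitted; onsets are limited to one consonant).
Inserting the epenthetic vowel yields /ɹ/ → /ɹo/, /ʒ/ → /ʒo/, /k/ → /ko/, /b/ → /bo/, /ʃ/ → /ʃo/, /m/ → /mo/.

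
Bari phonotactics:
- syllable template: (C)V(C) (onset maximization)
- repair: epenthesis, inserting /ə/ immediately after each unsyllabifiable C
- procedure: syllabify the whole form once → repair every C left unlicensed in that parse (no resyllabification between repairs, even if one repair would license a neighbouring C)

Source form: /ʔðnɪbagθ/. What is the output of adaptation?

ʔəðənɪbagθə

The consonants /ʔ/, /ð/, /θ/ cannot be parsed into a legal (C)V(C) syllable (at most one coda consonant is licensed; onsets are limited to one consonant).
Inserting the epenthetic vowel yields /ʔ/ → /ʔə/, /ð/ → /ðə/, /θ/ → /θə/.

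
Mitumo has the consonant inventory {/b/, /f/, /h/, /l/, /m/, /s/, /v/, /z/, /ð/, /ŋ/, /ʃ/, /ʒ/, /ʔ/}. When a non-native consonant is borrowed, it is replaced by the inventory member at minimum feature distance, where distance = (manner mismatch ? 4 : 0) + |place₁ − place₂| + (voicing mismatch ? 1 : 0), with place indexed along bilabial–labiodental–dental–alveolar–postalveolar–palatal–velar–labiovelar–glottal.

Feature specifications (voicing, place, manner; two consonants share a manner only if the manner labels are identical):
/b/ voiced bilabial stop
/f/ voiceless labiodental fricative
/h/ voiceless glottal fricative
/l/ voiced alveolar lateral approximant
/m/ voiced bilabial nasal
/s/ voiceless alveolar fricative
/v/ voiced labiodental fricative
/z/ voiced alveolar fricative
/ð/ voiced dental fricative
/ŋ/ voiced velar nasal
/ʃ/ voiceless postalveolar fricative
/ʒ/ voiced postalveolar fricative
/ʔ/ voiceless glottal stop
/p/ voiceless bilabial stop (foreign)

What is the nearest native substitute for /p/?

b

/b/ is closest: same manner (stop), place distance 0 (bilabial→bilabial), voicing differs (+1); total 1. Next closest is /f/ at distance 5.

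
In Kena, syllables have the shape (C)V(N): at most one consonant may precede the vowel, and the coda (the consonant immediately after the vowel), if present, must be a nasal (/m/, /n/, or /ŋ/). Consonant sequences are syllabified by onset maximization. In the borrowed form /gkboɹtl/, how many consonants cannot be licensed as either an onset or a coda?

5

The consonants /g/, /k/, /ɹ/, /t/, /l/ cannot be parsed into a legal (C)V(N) syllable (only a nasal (/m/, /n/, or /ŋ/) is licensed in coda position; onsets are limited to one consonant).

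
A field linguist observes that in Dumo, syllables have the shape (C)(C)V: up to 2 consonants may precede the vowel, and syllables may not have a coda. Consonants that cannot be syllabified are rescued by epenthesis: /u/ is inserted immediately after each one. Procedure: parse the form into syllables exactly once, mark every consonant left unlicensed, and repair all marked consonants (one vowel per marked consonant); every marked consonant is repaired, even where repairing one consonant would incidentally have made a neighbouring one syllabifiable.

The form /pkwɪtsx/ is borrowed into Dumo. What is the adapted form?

Under (C)(C)V, the unsyllabifiable consonants are /p/, /t/, /s/, /x/ (no codas are permitted; onsets may contain at most 2 consonants).
Epenthesis after each stranded consonant: /p/ → /pu/, /t/ → /tu/, /s/ → /su/, /x/ → /xu/.

pukwɪtusuxu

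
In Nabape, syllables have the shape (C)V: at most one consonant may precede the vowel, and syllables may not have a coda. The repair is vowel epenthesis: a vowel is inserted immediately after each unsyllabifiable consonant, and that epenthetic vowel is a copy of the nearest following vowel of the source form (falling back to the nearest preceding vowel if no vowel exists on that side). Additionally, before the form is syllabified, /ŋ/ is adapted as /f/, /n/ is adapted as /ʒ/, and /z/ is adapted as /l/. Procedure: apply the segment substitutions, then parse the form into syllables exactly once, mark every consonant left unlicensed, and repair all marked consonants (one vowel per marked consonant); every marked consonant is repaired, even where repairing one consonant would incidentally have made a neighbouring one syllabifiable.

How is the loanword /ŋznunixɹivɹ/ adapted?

fuluʒuʒixiɹiviɹi

Substitution: /ŋ/ → /f/, /z/ → /l/, /n/ → /ʒ/, giving /flʒuʒixɹivɹ/.
Syllabifying with onset maximization leaves /f/, /l/, /x/, /v/, /ɹ/ stranded (no codas are permitted; onsets are limited to one consonant).
Epenthesis after each stranded consonant: /f/ → /fu/, /l/ → /lu/, /x/ → /xi/, /v/ → /vi/, /ɹ/ → /ɹi/.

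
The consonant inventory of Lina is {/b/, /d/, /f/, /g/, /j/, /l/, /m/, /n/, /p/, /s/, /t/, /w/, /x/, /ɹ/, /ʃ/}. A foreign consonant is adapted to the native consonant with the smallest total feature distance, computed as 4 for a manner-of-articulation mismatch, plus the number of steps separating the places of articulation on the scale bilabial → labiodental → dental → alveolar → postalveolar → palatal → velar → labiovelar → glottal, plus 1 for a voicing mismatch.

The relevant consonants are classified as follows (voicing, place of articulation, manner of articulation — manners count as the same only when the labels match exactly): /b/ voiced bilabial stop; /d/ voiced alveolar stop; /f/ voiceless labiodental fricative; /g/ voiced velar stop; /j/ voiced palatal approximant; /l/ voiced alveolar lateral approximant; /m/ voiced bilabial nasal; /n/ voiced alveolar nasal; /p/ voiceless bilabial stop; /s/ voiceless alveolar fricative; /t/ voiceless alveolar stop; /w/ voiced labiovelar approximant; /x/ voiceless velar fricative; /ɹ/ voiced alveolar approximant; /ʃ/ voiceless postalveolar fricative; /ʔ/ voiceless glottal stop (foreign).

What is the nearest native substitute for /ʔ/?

g

/g/ is closest: same manner (stop), place distance 2 (glottal→velar), voicing differs (+1); total 3. Next closest is /t/ at distance 5.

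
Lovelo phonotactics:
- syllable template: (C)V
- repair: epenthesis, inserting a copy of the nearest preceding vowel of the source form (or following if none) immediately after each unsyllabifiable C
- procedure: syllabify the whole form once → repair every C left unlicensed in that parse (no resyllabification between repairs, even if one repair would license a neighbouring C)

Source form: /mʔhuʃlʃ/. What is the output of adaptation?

The consonants /m/, /ʔ/, /ʃ/, /l/, /ʃ/ cannot be parsed into a legal (C)V syllable (no codas are permitted; onsets are limited to one consonant).
Epenthesis after each stranded consonant: /m/ → /mu/, /ʔ/ → /ʔu/, /ʃ/ → /ʃu/, /l/ → /lu/, /ʃ/ → /ʃu/.

muʔuhuʃuluʃu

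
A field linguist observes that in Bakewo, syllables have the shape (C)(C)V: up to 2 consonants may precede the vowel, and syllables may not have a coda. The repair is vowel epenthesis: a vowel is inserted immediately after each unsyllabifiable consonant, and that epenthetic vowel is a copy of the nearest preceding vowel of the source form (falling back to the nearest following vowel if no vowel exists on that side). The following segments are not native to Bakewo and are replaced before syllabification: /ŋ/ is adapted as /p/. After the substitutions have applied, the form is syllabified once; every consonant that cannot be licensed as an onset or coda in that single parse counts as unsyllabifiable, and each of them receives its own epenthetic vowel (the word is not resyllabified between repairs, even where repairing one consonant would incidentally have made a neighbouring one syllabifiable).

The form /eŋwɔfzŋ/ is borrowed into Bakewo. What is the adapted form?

Substitution: /ŋ/ → /p/, giving /epwɔfzp/.
Syllabifying with onset maximization leaves /f/, /z/, /p/ stranded (no codas are permitted; onsets may contain at most 2 consonants).
Each unlicensed consonant becomes the onset of a new syllable: /f/ → /fɔ/, /z/ → /zɔ/, /p/ → /pɔ/.

epwɔfɔzɔpɔ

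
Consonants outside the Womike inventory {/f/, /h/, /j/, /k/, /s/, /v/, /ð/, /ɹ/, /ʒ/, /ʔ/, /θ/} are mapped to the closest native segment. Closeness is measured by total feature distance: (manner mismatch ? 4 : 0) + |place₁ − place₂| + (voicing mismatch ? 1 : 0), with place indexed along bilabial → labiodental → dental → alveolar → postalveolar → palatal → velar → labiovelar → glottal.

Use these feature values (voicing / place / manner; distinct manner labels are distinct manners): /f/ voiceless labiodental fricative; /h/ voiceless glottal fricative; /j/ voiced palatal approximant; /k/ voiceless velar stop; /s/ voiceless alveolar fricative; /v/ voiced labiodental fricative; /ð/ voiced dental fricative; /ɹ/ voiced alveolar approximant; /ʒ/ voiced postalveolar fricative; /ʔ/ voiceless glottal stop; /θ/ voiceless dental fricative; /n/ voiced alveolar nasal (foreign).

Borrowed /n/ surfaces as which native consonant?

/ɹ/ is closest: manner differs (nasal→approximant, +4), place distance 0 (alveolar→alveolar), same voicing; total 4. Next closest is /s/ at distance 5.

ɹ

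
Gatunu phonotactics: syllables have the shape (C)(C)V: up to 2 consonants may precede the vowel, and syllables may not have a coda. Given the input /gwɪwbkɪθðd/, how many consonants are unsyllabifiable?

The consonants /w/, /θ/, /ð/, /d/ cannot be parsed into a legal (C)(C)V syllable (no codas are permitted; onsets may contain at most 2 consonants).

4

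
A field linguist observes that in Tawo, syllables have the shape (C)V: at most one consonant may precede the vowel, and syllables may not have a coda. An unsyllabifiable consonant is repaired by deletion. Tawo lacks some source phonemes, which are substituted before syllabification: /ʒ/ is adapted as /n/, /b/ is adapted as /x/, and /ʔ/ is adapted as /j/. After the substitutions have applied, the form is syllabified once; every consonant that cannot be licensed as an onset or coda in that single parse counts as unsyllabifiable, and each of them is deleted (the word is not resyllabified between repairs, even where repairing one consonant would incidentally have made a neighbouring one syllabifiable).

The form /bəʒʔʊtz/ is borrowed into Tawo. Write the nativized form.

Substitution: /b/ → /x/, /ʒ/ → /n/, /ʔ/ → /j/, giving /xənjʊtz/.
Under (C)V, the unsyllabifiable consonants are /n/, /t/, /z/ (no codas are permitted; onsets are limited to one consonant).
Deleting the stranded consonants removes /n/, /t/, /z/.

xəjʊ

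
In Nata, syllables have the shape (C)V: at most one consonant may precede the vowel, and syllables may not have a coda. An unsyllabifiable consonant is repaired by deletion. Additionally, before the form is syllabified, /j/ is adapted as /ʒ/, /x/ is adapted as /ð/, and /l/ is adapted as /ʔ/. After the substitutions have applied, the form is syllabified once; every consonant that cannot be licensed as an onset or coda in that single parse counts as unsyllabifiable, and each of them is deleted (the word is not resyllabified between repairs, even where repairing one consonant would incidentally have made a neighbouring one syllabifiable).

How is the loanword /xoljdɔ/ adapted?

Substitution: /x/ → /ð/, /l/ → /ʔ/, /j/ → /ʒ/, giving /ðoʔʒdɔ/.
Syllabifying with onset maximization leaves /ʔ/, /ʒ/ stranded (no codas are permitted; onsets are limited to one consonant).
Each unlicensed consonant is deleted: /ʔ/, /ʒ/.

ðodɔ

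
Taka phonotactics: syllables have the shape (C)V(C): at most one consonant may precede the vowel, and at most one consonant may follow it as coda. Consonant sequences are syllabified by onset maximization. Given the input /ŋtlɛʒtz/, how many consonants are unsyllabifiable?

The consonants /ŋ/, /t/, /t/, /z/ cannot be parsed into a legal (C)V(C) syllable (at most one coda consonant is licensed; onsets are limited to one consonant).

4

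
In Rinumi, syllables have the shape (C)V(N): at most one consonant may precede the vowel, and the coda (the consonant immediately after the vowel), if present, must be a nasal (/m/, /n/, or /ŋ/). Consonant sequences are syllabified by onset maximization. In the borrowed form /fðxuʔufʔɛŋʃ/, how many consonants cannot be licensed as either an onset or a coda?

Syllabifying with onset maximization leaves /f/, /ð/, /f/, /ʃ/ stranded (only a nasal (/m/, /n/, or /ŋ/) is licensed in coda position; onsets are limited to one consonant).

4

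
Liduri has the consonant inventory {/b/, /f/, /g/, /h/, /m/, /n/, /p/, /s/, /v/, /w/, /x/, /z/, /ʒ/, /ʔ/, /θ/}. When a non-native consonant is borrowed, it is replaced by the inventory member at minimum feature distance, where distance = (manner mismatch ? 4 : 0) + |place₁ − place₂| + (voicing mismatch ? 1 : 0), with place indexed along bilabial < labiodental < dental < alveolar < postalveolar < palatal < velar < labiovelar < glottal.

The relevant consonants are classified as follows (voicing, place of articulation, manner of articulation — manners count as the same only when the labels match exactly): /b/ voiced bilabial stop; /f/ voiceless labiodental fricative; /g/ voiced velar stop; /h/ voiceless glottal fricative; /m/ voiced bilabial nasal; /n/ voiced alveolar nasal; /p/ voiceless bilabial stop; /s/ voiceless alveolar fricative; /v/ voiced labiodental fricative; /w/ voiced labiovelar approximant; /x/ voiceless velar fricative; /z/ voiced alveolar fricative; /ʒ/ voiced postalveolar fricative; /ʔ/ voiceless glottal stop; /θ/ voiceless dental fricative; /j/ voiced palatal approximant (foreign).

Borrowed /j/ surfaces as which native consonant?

w

/w/ is closest: same manner (approximant), place distance 2 (palatal→labiovelar), same voicing; total 2. Next closest is /g/ at distance 5.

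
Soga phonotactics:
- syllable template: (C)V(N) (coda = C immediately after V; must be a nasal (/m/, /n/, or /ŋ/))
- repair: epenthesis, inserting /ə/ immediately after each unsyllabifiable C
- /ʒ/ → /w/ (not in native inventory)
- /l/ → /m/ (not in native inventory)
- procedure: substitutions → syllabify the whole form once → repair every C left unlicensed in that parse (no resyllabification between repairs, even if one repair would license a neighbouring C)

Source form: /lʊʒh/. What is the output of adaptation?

Substitution: /l/ → /m/, /ʒ/ → /w/, giving /mʊwh/.
Syllabifying with onset maximization leaves /w/, /h/ stranded (only a nasal (/m/, /n/, or /ŋ/) is licensed in coda position; onsets are limited to one consonant).
Inserting the epenthetic vowel yields /w/ → /wə/, /h/ → /hə/.

mʊwəhə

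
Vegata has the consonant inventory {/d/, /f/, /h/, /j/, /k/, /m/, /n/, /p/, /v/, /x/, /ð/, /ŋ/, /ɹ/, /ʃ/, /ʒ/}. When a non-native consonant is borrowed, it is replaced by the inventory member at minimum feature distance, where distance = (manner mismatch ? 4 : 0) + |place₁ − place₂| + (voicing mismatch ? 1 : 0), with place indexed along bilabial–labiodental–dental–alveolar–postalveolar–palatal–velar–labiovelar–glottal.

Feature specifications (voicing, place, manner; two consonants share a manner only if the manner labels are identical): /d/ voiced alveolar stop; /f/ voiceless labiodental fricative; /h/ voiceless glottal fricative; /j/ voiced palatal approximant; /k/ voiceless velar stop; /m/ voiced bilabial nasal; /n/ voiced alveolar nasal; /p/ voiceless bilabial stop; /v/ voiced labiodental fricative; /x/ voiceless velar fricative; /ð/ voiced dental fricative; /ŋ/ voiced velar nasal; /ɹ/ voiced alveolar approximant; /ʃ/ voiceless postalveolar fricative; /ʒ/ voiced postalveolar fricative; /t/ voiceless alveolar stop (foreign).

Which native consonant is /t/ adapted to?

/d/ is closest: same manner (stop), place distance 0 (alveolar→alveolar), voicing differs (+1); total 1. Next closest is /k/ at distance 3.

d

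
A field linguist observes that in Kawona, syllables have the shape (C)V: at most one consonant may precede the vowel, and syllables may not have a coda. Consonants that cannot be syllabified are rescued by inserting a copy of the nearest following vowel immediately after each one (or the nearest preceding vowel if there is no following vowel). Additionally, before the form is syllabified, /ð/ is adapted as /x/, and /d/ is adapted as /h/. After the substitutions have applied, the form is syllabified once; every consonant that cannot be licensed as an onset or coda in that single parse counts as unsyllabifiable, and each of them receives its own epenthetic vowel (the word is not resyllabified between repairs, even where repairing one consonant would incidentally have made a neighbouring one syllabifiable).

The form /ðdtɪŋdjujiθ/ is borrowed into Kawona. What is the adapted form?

xɪhɪtɪŋuhujujiθi

Substitution: /ð/ → /x/, /d/ → /h/, giving /xhtɪŋhjujiθ/.
The consonants /x/, /h/, /ŋ/, /h/, /θ/ cannot be parsed into a legal (C)V syllable (no codas are permitted; onsets are limited to one consonant).
Inserting the epenthetic vowel yields /x/ → /xɪ/, /h/ → /hɪ/, /ŋ/ → /ŋu/, /h/ → /hu/, /θ/ → /θi/.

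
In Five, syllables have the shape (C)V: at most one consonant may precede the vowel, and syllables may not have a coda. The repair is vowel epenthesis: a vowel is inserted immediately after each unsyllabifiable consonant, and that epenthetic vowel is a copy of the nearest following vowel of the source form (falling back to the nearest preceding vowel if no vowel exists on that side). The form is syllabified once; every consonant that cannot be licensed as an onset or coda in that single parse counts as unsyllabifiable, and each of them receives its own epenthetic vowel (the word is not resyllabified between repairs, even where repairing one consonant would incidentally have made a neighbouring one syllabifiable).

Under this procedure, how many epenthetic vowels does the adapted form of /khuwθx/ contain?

The unsyllabifiable consonants are /k/, /w/, /θ/, /x/; each receives one epenthetic vowel.

4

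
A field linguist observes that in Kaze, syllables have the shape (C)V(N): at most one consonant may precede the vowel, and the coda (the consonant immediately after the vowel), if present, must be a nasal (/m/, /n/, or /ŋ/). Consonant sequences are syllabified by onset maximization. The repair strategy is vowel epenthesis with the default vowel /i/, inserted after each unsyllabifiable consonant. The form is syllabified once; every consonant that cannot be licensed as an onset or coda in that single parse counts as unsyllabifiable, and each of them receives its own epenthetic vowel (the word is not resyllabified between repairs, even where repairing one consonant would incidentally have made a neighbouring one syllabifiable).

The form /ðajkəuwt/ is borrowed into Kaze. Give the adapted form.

Syllabifying with onset maximization leaves /j/, /w/, /t/ stranded (only a nasal (/m/, /n/, or /ŋ/) is licensed in coda position; onsets are limited to one consonant).
Epenthesis after each stranded consonant: /j/ → /ji/, /w/ → /wi/, /t/ → /ti/.

ðajikəuwiti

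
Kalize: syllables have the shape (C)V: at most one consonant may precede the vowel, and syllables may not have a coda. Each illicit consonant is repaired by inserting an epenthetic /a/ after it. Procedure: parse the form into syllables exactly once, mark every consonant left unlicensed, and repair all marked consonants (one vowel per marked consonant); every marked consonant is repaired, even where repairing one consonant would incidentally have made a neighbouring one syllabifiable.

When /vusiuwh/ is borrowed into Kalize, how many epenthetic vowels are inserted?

2

The unsyllabifiable consonants are /w/, /h/; each receives one epenthetic vowel.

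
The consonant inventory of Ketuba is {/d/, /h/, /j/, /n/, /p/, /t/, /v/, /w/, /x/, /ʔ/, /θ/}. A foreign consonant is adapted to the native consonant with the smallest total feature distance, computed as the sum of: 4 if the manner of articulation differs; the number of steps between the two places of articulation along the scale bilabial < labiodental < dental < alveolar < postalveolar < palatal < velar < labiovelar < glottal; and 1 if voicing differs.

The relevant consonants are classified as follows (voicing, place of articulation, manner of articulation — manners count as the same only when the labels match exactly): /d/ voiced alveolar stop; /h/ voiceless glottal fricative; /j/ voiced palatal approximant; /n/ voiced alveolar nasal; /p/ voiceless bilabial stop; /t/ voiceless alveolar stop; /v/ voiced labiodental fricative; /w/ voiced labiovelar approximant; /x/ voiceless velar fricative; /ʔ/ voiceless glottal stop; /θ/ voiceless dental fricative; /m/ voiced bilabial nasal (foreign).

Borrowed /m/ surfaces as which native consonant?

/n/ is closest: same manner (nasal), place distance 3 (bilabial→alveolar), same voicing; total 3. Next closest is /p/ at distance 5.

n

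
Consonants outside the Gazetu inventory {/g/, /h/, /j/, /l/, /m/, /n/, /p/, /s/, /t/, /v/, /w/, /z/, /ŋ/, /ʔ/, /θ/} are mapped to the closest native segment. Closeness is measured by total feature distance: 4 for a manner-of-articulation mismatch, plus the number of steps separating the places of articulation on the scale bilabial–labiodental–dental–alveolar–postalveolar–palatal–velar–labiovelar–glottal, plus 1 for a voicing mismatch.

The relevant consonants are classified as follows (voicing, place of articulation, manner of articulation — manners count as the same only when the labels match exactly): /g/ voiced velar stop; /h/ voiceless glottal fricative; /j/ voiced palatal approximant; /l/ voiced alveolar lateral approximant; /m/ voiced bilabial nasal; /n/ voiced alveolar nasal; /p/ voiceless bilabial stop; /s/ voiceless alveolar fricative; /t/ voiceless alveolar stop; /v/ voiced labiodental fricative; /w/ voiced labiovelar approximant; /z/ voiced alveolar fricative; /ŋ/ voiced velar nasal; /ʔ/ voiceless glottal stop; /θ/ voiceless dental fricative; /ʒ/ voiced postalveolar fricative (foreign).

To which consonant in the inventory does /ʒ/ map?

/z/ is closest: same manner (fricative), place distance 1 (postalveolar→alveolar), same voicing; total 1. Next closest is /s/ at distance 2.

z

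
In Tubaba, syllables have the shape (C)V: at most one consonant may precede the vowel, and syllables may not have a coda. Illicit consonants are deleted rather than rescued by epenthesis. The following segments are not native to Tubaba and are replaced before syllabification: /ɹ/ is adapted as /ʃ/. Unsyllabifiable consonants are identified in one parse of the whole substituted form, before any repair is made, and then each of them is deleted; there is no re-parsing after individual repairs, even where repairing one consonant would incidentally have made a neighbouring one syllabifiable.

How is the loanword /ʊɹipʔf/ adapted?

Substitution: /ɹ/ → /ʃ/, giving /ʊʃipʔf/.
Syllabifying with onset maximization leaves /p/, /ʔ/, /f/ stranded (no codas are permitted; onsets are limited to one consonant).
Each unlicensed consonant is deleted: /p/, /ʔ/, /f/.

ʊʃi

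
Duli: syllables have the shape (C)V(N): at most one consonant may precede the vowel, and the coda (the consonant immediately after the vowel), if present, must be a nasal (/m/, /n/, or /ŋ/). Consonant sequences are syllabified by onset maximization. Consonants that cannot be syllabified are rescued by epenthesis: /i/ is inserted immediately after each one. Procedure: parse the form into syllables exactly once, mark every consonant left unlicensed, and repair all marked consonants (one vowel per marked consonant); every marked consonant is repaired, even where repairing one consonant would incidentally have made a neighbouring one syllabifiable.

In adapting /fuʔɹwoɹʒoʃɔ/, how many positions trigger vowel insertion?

The unsyllabifiable consonants are /ʔ/, /ɹ/, /ɹ/; each receives one epenthetic vowel.

3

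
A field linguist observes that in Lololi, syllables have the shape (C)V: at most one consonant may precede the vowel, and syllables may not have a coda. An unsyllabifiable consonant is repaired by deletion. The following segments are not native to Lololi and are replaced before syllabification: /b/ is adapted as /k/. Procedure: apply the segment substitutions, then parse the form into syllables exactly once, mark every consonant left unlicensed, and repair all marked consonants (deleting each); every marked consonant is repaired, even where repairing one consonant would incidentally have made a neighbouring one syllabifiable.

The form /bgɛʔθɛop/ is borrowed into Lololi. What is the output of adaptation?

gɛθɛo

Substitution: /b/ → /k/, giving /kgɛʔθɛop/.
Under (C)V, the unsyllabifiable consonants are /k/, /ʔ/, /p/ (no codas are permitted; onsets are limited to one consonant).
Deletion applies to /k/, /ʔ/, /p/.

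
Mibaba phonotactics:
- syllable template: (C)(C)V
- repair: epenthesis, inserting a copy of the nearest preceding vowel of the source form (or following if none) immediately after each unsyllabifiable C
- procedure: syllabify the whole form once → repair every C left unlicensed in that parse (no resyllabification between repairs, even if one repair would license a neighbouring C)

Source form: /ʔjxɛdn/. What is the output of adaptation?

The consonants /ʔ/, /d/, /n/ cannot be parsed into a legal (C)(C)V syllable (no codas are permitted; onsets may contain at most 2 consonants).
Epenthesis after each stranded consonant: /ʔ/ → /ʔɛ/, /d/ → /dɛ/, /n/ → /nɛ/.

ʔɛjxɛdɛnɛ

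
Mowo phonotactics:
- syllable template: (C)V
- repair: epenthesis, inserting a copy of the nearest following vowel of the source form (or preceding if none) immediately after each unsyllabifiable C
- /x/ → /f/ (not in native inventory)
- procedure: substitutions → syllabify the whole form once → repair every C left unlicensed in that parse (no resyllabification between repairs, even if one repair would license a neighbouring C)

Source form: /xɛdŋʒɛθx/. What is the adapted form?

Substitution: /x/ → /f/, giving /fɛdŋʒɛθf/.
The consonants /d/, /ŋ/, /θ/, /f/ cannot be parsed into a legal (C)V syllable (no codas are permitted; onsets are limited to one consonant).
Each unlicensed consonant becomes the onset of a new syllable: /d/ → /dɛ/, /ŋ/ → /ŋɛ/, /θ/ → /θɛ/, /f/ → /fɛ/.

fɛdɛŋɛʒɛθɛfɛ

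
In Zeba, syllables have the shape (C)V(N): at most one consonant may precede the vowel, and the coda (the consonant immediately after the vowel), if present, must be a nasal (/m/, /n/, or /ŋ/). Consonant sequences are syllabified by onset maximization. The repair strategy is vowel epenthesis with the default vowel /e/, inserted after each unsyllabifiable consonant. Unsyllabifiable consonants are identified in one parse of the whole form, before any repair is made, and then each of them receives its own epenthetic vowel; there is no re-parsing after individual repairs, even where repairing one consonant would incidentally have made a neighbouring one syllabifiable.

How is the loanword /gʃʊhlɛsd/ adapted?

Syllabifying with onset maximization leaves /g/, /h/, /s/, /d/ stranded (only a nasal (/m/, /n/, or /ŋ/) is licensed in coda position; onsets are limited to one consonant).
Inserting the epenthetic vowel yields /g/ → /ge/, /h/ → /he/, /s/ → /se/, /d/ → /de/.

geʃʊhelɛsede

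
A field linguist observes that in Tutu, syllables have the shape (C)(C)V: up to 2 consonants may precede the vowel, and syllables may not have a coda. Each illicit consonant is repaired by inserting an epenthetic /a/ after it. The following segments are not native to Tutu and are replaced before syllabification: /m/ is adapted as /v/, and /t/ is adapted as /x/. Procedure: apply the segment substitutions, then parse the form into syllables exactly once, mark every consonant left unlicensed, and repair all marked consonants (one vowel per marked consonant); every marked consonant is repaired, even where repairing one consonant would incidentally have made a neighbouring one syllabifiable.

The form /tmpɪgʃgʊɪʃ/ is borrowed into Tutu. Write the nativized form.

xavpɪgaʃgʊɪʃa

Substitution: /t/ → /x/, /m/ → /v/, giving /xvpɪgʃgʊɪʃ/.
Syllabifying with onset maximization leaves /x/, /g/, /ʃ/ stranded (no codas are permitted; onsets may contain at most 2 consonants).
Inserting the epenthetic vowel yields /x/ → /xa/, /g/ → /ga/, /ʃ/ → /ʃa/.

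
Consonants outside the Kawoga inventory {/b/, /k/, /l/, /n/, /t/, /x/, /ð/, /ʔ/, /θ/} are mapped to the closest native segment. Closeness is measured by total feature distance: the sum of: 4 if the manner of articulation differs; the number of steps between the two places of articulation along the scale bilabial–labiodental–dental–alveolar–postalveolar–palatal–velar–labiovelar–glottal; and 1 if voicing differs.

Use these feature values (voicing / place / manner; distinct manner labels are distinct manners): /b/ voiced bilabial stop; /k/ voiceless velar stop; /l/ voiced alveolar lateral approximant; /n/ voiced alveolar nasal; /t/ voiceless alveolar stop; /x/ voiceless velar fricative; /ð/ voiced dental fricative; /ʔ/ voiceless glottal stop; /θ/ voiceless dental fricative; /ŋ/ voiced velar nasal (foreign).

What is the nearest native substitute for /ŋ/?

n

/n/ is closest: same manner (nasal), place distance 3 (velar→alveolar), same voicing; total 3. Next closest is /k/ at distance 5.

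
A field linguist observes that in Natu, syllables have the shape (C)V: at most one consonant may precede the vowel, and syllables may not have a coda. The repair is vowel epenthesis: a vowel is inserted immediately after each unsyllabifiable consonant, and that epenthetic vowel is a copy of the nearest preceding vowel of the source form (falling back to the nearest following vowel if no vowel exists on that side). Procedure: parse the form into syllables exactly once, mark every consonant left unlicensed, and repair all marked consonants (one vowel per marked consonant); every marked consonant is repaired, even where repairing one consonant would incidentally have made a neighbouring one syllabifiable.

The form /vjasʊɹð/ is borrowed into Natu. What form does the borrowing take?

Syllabifying with onset maximization leaves /v/, /ɹ/, /ð/ stranded (no codas are permitted; onsets are limited to one consonant).
Epenthesis after each stranded consonant: /v/ → /va/, /ɹ/ → /ɹʊ/, /ð/ → /ðʊ/.

vajasʊɹʊðʊ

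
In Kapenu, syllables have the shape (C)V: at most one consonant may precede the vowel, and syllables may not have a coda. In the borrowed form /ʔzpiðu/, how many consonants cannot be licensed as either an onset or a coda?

2

Under (C)V, the unsyllabifiable consonants are /ʔ/, /z/ (no codas are permitted; onsets are limited to one consonant).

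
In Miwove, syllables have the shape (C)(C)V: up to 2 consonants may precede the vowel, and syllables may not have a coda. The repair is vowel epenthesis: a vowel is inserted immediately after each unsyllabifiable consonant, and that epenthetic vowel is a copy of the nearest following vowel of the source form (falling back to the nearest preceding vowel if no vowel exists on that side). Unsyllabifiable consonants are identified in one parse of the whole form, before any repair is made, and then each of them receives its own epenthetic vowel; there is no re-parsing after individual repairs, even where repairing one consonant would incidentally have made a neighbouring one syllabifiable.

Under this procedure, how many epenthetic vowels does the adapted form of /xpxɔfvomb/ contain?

The unsyllabifiable consonants are /x/, /m/, /b/; each receives one epenthetic vowel.

3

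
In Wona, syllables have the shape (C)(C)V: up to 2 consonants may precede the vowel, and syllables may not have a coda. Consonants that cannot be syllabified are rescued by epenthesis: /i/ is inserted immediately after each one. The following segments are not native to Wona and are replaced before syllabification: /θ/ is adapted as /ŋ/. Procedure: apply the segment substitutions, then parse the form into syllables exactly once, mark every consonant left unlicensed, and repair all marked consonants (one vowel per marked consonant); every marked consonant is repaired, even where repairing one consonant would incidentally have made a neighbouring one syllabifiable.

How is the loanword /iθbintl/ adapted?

Substitution: /θ/ → /ŋ/, giving /iŋbintl/.
Under (C)(C)V, the unsyllabifiable consonants are /n/, /t/, /l/ (no codas are permitted; onsets may contain at most 2 consonants).
Each unlicensed consonant becomes the onset of a new syllable: /n/ → /ni/, /t/ → /ti/, /l/ → /li/.

iŋbinitili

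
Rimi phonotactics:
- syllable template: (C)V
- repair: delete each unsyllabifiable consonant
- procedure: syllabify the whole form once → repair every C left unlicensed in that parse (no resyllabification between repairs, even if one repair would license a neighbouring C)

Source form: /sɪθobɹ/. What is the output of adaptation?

sɪθo

The consonants /b/, /ɹ/ cannot be parsed into a legal (C)V syllable (no codas are permitted; onsets are limited to one consonant).
Each unlicensed consonant is deleted: /b/, /ɹ/.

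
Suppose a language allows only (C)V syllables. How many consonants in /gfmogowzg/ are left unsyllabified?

5

Syllabifying with onset maximization leaves /g/, /f/, /w/, /z/, /g/ stranded (no codas are permitted; onsets are limited to one consonant).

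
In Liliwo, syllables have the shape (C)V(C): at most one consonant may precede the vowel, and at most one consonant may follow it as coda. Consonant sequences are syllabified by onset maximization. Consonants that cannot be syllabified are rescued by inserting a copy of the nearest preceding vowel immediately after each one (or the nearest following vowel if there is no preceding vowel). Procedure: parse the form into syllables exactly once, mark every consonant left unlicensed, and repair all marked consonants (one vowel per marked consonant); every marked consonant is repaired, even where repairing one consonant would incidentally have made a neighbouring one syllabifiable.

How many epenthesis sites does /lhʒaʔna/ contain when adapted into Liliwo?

The unsyllabifiable consonants are /l/, /h/; each receives one epenthetic vowel.

2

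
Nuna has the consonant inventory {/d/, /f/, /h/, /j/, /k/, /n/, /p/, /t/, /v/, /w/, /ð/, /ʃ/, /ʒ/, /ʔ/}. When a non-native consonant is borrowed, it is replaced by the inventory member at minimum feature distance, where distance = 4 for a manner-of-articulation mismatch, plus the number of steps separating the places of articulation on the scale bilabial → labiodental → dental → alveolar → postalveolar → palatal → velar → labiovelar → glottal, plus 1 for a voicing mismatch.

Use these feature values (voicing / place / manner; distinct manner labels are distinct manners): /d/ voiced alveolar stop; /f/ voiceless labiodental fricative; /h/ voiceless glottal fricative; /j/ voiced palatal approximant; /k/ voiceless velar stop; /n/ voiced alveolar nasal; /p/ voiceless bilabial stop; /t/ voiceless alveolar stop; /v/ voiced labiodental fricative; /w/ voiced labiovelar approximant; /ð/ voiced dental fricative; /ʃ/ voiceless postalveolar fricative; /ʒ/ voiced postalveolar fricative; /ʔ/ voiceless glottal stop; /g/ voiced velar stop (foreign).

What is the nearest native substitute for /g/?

k

/k/ is closest: same manner (stop), place distance 0 (velar→velar), voicing differs (+1); total 1. Next closest is /d/ at distance 3.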